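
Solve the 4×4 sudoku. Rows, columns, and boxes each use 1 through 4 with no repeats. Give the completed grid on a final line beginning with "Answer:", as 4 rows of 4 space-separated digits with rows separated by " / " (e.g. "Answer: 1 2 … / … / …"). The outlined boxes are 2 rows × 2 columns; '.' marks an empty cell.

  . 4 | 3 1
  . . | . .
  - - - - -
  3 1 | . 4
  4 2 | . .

Step 1. [r2c4∈{2}] r2c4 has the single candidate 2. So r2c4=2.
Step 2. [r1c1∈{2}] r1c1's peers cover all but 2. So r1c1=2.
Step 3. [r3c3∈{2}] only 2 remains possible at r3c3 ⇒ r3c3=2.
Step 4. [r4c3∈{1}] r4c3 is down to just 1 ⇒ r4c3=1.
Step 5. [r2c1∈{1}] r2c1's peers cover all but 1, so r2c1=1.
Step 6. [r2c3∈{4}] only 4 remains possible at r2c3 ⇒ r2c3=4.
Step 7. [r4c4∈{3}] r4c4's peers cover all but 3, so r4c4=3.
Step 8. [r2c2∈{3}] nothing but 3 survives at r2c2 ⇒ r2c2=3.

Answer: 2 4 3 1 / 1 3 4 2 / 3 1 2 4 / 4 2 1 3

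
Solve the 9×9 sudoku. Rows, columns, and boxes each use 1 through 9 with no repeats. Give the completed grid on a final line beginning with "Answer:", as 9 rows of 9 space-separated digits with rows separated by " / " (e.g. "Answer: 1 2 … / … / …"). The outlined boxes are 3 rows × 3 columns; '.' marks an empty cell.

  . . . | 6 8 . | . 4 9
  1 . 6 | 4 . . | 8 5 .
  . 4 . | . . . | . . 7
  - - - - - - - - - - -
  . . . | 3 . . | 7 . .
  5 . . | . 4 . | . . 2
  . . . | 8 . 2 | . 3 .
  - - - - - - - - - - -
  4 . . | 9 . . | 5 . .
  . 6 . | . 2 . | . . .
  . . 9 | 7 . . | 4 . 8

Step 1. [r2c2∈{2,3,7,9}] row 2 places 2 nowhere but r2c2, so r2c2=2.
Step 2. [r5c4∈{1}] nothing but 1 survives at r5c4, so r5c4=1.
Step 3. [r3c1∈{3,8,9}] r3c1 is the only open cell in box 1 admitting 9, so r3c1=9.
Step 4. [r2c9∈{3}] r2c9's peers cover all but 3, so r2c9=3.
Step 5. [r8c9∈{1}] r8c9's peers cover all but 1, so r8c9=1.
Step 6. [r3c3∈{3,5,8}] across row 3, 8 lands solely at r3c3 ⇒ r3c3=8.
Step 7. [r7c9∈{6}] nothing but 6 survives at r7c9. So r7c9=6.
Step 8. [r8c4∈{5}] r8c4 is down to just 5, so r8c4=5.
Step 9. [r1c3∈{3,5,7}] r1c3 is the only open cell in col 3 admitting 5 ⇒ r1c3=5.
Step 10. [r8c7∈{3,9}] col 7 places 3 nowhere but r8c7, so r8c7=3.
Step 11. [r8c3∈{7}] only 7 remains possible at r8c3 ⇒ r8c3=7.
Step 12. [r9c8∈{2}] only 2 remains possible at r9c8 ⇒ r9c8=2.
Step 13. [r9c1∈{3}] only 3 remains possible at r9c1, so r9c1=3.
Step 14. [r8c1∈{8}] r8c1 has the single candidate 8, so r8c1=8.
Step 15. [r7c2∈{1}] nothing but 1 survives at r7c2. So r7c2=1.
Step 16. [r1c1∈{7}] nothing but 7 survives at r1c1, so r1c1=7.
Step 17. [r6c1∈{6}] r6c1 has the single candidate 6. So r6c1=6.
Step 18. [r8c8∈{9}] r8c8 is down to just 9 ⇒ r8c8=9.
Step 19. [r1c2∈{3}] r1c2's peers cover all but 3, so r1c2=3.
Step 20. [r1c6∈{1}] nothing but 1 survives at r1c6. So r1c6=1.
Step 21. [r9c6∈{6}] r9c6 has the single candidate 6, so r9c6=6.
Step 22. [r4c5∈{5,6,9}] col 5 places 6 nowhere but r4c5, so r4c5=6.
Step 23. [r7c5∈{3}] r7c5 is down to just 3, so r7c5=3.
Step 24. [r3c5∈{5}] r3c5 has the single candidate 5 ⇒ r3c5=5.
Step 25. [r6c9∈{4,5}] r6c9 is the only open cell in row 6 admitting 5. So r6c9=5.
Step 26. [r6c3∈{1,4}] across row 6, 4 lands solely at r6c3 ⇒ r6c3=4.
Step 27. [r6c7∈{1,9}] across row 6, 1 lands solely at r6c7, so r6c7=1.
Step 28. [r5c7∈{6,9}] r5c7 is the only open cell in col 7 admitting 9. So r5c7=9.
Step 29. [r5c6∈{7}] nothing but 7 survives at r5c6, so r5c6=7.
Step 30. [r6c5∈{9}] r6c5 is down to just 9, so r6c5=9.
Step 31. [r3c7∈{2,6}] 6 has one home in col 7: r3c7. So r3c7=6.
Step 32. [r4c8∈{8}] nothing but 8 survives at r4c8 ⇒ r4c8=8.
Step 33. [r7c3∈{2}] only 2 remains possible at r7c3 ⇒ r7c3=2.
Step 34. [r3c6∈{3}] nothing but 3 survives at r3c6, so r3c6=3.
Step 35. [r4c9∈{4}] only 4 remains possible at r4c9. So r4c9=4.
Step 36. [r5c2∈{8}] only 8 remains possible at r5c2 ⇒ r5c2=8.
Step 37. [r4c6∈{5}] only 5 remains possible at r4c6 ⇒ r4c6=5.
Step 38. [r7c6∈{8}] r7c6 has the single candidate 8. So r7c6=8.
Step 39. [r4c2∈{9}] only 9 remains possible at r4c2, so r4c2=9.
Step 40. [r5c3∈{3}] nothing but 3 survives at r5c3, so r5c3=3.
Step 41. [r3c4∈{2}] nothing but 2 survives at r3c4. So r3c4=2.
Step 42. [r2c6∈{9}] nothing but 9 survives at r2c6, so r2c6=9.
Step 43. [r5c8∈{6}] only 6 remains possible at r5c8. So r5c8=6.
Step 44. [r7c8∈{7}] only 7 remains possible at r7c8, so r7c8=7.
Step 45. [r3c8∈{1}] r3c8's peers cover all but 1, so r3c8=1.
Step 46. [r9c5∈{1}] nothing but 1 survives at r9c5. So r9c5=1.
Step 47. [r1c7∈{2}] nothing but 2 survives at r1c7. So r1c7=2.
Step 48. [r4c3∈{1}] only 1 remains possible at r4c3, so r4c3=1.
Step 49. [r2c5∈{7}] r2c5 is down to just 7. So r2c5=7.
Step 50. [r4c1∈{2}] only 2 remains possible at r4c1 ⇒ r4c1=2.
Step 51. [r6c2∈{7}] nothing but 7 survives at r6c2 ⇒ r6c2=7.
Step 52. [r9c2∈{5}] r9c2 has the single candidate 5 ⇒ r9c2=5.
Step 53. [r8c6∈{4}] nothing but 4 survives at r8c6. So r8c6=4.

Answer: 7 3 5 6 8 1 2 4 9 / 1 2 6 4 7 9 8 5 3 / 9 4 8 2 5 3 6 1 7 / 2 9 1 3 6 5 7 8 4 / 5 8 3 1 4 7 9 6 2 / 6 7 4 8 9 2 1 3 5 / 4 1 2 9 3 8 5 7 6 / 8 6 7 5 2 4 3 9 1 / 3 5 9 7 1 6 4 2 8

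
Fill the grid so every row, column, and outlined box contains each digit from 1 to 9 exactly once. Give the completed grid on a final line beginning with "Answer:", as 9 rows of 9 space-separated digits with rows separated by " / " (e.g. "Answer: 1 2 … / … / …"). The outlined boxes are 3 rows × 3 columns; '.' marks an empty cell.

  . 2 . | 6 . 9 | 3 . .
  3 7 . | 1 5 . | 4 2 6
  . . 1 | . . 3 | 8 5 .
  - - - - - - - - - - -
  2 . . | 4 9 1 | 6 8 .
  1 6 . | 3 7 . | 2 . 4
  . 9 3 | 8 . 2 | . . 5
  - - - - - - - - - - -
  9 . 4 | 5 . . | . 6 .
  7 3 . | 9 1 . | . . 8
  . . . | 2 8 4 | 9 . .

Step 1. [r9c8∈{1,3,7}] across col 8, 3 lands solely at r9c8 ⇒ r9c8=3.
Step 2. [r9c9∈{1,7}] r9c9 is the only open cell in row 9 admitting 7 ⇒ r9c9=7.
Step 3. [r1c1∈{4,5,8}] across col 1, 8 lands solely at r1c1, so r1c1=8.
Step 4. [r9c1∈{5,6}] across col 1, 5 lands solely at r9c1. So r9c1=5.
Step 5. [r7c7∈{1}] only 1 remains possible at r7c7, so r7c7=1.
Step 6. [r6c8∈{1,7}] across row 6, 1 lands solely at r6c8, so r6c8=1.
Step 7. [r3c2∈{4}] only 4 remains possible at r3c2. So r3c2=4.
Step 8. [r1c3∈{5}] r1c3 is down to just 5. So r1c3=5.
Step 9. [r8c6∈{6}] r8c6's peers cover all but 6, so r8c6=6.
Step 10. [r2c6∈{8}] r2c6's peers cover all but 8 ⇒ r2c6=8.
Step 11. [r4c9∈{3}] r4c9's peers cover all but 3. So r4c9=3.
Step 12. [r4c3∈{7}] r4c3 is down to just 7, so r4c3=7.
Step 13. [r8c7∈{5}] r8c7 has the single candidate 5, so r8c7=5.
Step 14. [r6c5∈{6}] r6c5 has the single candidate 6, so r6c5=6.
Step 15. [r5c3∈{8}] r5c3 is down to just 8 ⇒ r5c3=8.
Step 16. [r9c2∈{1}] r9c2's peers cover all but 1 ⇒ r9c2=1.
Step 17. [r6c1∈{4}] nothing but 4 survives at r6c1, so r6c1=4.
Step 18. [r6c7∈{7}] r6c7's peers cover all but 7, so r6c7=7.
Step 19. [r7c6∈{7}] r7c6 is down to just 7 ⇒ r7c6=7.
Step 20. [r5c8∈{9}] r5c8 is down to just 9. So r5c8=9.
Step 21. [r7c5∈{3}] r7c5 is down to just 3, so r7c5=3.
Step 22. [r1c9∈{1}] nothing but 1 survives at r1c9. So r1c9=1.
Step 23. [r7c2∈{8}] r7c2 has the single candidate 8 ⇒ r7c2=8.
Step 24. [r8c8∈{4}] r8c8's peers cover all but 4 ⇒ r8c8=4.
Step 25. [r1c8∈{7}] nothing but 7 survives at r1c8, so r1c8=7.
Step 26. [r3c5∈{2}] r3c5 has the single candidate 2, so r3c5=2.
Step 27. [r3c1∈{6}] nothing but 6 survives at r3c1. So r3c1=6.
Step 28. [r3c4∈{7}] r3c4 is down to just 7, so r3c4=7.
Step 29. [r8c3∈{2}] r8c3 is down to just 2 ⇒ r8c3=2.
Step 30. [r4c2∈{5}] r4c2 is down to just 5. So r4c2=5.
Step 31. [r3c9∈{9}] r3c9's peers cover all but 9. So r3c9=9.
Step 32. [r9c3∈{6}] r9c3's peers cover all but 6 ⇒ r9c3=6.
Step 33. [r7c9∈{2}] only 2 remains possible at r7c9 ⇒ r7c9=2.
Step 34. [r2c3∈{9}] only 9 remains possible at r2c3. So r2c3=9.
Step 35. [r1c5∈{4}] only 4 remains possible at r1c5. So r1c5=4.
Step 36. [r5c6∈{5}] r5c6's peers cover all but 5 ⇒ r5c6=5.

Answer: 8 2 5 6 4 9 3 7 1 / 3 7 9 1 5 8 4 2 6 / 6 4 1 7 2 3 8 5 9 / 2 5 7 4 9 1 6 8 3 / 1 6 8 3 7 5 2 9 4 / 4 9 3 8 6 2 7 1 5 / 9 8 4 5 3 7 1 6 2 / 7 3 2 9 1 6 5 4 8 / 5 1 6 2 8 4 9 3 7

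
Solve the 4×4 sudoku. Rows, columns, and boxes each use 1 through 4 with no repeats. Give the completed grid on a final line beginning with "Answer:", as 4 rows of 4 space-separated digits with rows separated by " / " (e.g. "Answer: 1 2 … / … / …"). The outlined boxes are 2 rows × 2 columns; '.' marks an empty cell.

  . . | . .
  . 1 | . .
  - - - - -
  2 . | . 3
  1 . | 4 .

Step 1. [r1c2∈{2,3,4}] across col 2, 2 lands solely at r1c2 ⇒ r1c2=2.
Step 2. [r1c4∈{1,4}] r1c4 is the only open cell in col 4 admitting 1 ⇒ r1c4=1.
Step 3. [r2c4∈{2,4}] r2c4 is the only open cell in col 4 admitting 4 ⇒ r2c4=4.
Step 4. [r1c3∈{3}] nothing but 3 survives at r1c3. So r1c3=3.
Step 5. [r1c1∈{4}] only 4 remains possible at r1c1, so r1c1=4.
Step 6. [r2c1∈{3}] r2c1 is down to just 3. So r2c1=3.
Step 7. [r3c2∈{4}] r3c2 is down to just 4 ⇒ r3c2=4.
Step 8. [r3c3∈{1}] r3c3 is down to just 1, so r3c3=1.
Step 9. [r2c3∈{2}] only 2 remains possible at r2c3. So r2c3=2.
Step 10. [r4c2∈{3}] r4c2's peers cover all but 3, so r4c2=3.
Step 11. [r4c4∈{2}] r4c4's peers cover all but 2, so r4c4=2.

Answer: 4 2 3 1 / 3 1 2 4 / 2 4 1 3 / 1 3 4 2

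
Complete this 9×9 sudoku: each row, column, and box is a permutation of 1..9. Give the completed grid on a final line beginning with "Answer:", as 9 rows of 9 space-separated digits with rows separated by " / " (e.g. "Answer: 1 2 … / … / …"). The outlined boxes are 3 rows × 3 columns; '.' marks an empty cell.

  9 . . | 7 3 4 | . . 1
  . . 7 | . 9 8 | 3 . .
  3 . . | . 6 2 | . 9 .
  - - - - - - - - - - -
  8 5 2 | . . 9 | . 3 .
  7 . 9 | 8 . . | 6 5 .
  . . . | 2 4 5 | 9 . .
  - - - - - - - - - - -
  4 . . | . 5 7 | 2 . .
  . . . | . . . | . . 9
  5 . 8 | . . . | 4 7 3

Step 1. [r5c5∈{1}] r5c5 is down to just 1, so r5c5=1.
Step 2. [r2c8∈{2,4,6}] in col 8, 4 fits only at r2c8, so r2c8=4.
Step 3. [r6c9∈{7,8}] row 6 places 7 nowhere but r6c9 ⇒ r6c9=7.
Step 4. [r8c2∈{1,2,3,6,7}] row 8 places 7 nowhere but r8c2, so r8c2=7.
Step 5. [r8c7∈{1,5,8}] row 8 places 5 nowhere but r8c7, so r8c7=5.
Step 6. [r1c7∈{8}] only 8 remains possible at r1c7. So r1c7=8.
Step 7. [r8c4∈{1,3,4,6}] 4 has one home in row 8: r8c4, so r8c4=4.
Step 8. [r7c4∈{1,3,6,9}] 3 has one home in col 4: r7c4, so r7c4=3.
Step 9. [r1c8∈{2,6}] in col 8, 2 fits only at r1c8. So r1c8=2.
Step 10. [r1c2∈{6}] r1c2 has the single candidate 6. So r1c2=6.
Step 11. [r8c3∈{1,3,6}] in row 8, 3 fits only at r8c3, so r8c3=3.
Step 12. [r6c8∈{1,8}] in row 6, 8 fits only at r6c8, so r6c8=8.
Step 13. [r3c3∈{1,4,5}] across col 3, 4 lands solely at r3c3, so r3c3=4.
Step 14. [r9c4∈{1,6,9}] in col 4, 9 fits only at r9c4, so r9c4=9.
Step 15. [r5c2∈{3,4}] across col 2, 4 lands solely at r5c2, so r5c2=4.
Step 16. [r9c5∈{2}] r9c5 has the single candidate 2, so r9c5=2.
Step 17. [r9c2∈{1}] r9c2 is down to just 1. So r9c2=1.
Step 18. [r7c3∈{6}] only 6 remains possible at r7c3. So r7c3=6.
Step 19. [r2c1∈{1,2}] across box 1, 1 lands solely at r2c1 ⇒ r2c1=1.
Step 20. [r2c4∈{5}] only 5 remains possible at r2c4 ⇒ r2c4=5.
Step 21. [r8c8∈{1,6}] across col 8, 6 lands solely at r8c8. So r8c8=6.
Step 22. [r3c9∈{5}] r3c9's peers cover all but 5, so r3c9=5.
Step 23. [r7c9∈{8}] r7c9 is down to just 8 ⇒ r7c9=8.
Step 24. [r8c6∈{1}] r8c6 has the single candidate 1 ⇒ r8c6=1.
Step 25. [r6c3∈{1}] r6c3 has the single candidate 1. So r6c3=1.
Step 26. [r7c2∈{9}] r7c2 has the single candidate 9, so r7c2=9.
Step 27. [r2c9∈{6}] r2c9's peers cover all but 6. So r2c9=6.
Step 28. [r4c4∈{6}] r4c4's peers cover all but 6, so r4c4=6.
Step 29. [r4c7∈{1}] r4c7's peers cover all but 1. So r4c7=1.
Step 30. [r8c5∈{8}] only 8 remains possible at r8c5 ⇒ r8c5=8.
Step 31. [r6c2∈{3}] r6c2 has the single candidate 3, so r6c2=3.
Step 32. [r3c4∈{1}] nothing but 1 survives at r3c4. So r3c4=1.
Step 33. [r4c9∈{4}] only 4 remains possible at r4c9 ⇒ r4c9=4.
Step 34. [r3c7∈{7}] r3c7 has the single candidate 7, so r3c7=7.
Step 35. [r5c6∈{3}] only 3 remains possible at r5c6. So r5c6=3.
Step 36. [r8c1∈{2}] r8c1 has the single candidate 2, so r8c1=2.
Step 37. [r3c2∈{8}] r3c2 is down to just 8. So r3c2=8.
Step 38. [r9c6∈{6}] r9c6's peers cover all but 6, so r9c6=6.
Step 39. [r6c1∈{6}] r6c1 is down to just 6 ⇒ r6c1=6.
Step 40. [r4c5∈{7}] r4c5 has the single candidate 7. So r4c5=7.
Step 41. [r7c8∈{1}] nothing but 1 survives at r7c8 ⇒ r7c8=1.
Step 42. [r5c9∈{2}] r5c9 has the single candidate 2, so r5c9=2.
Step 43. [r1c3∈{5}] r1c3's peers cover all but 5, so r1c3=5.
Step 44. [r2c2∈{2}] nothing but 2 survives at r2c2 ⇒ r2c2=2.

Answer: 9 6 5 7 3 4 8 2 1 / 1 2 7 5 9 8 3 4 6 / 3 8 4 1 6 2 7 9 5 / 8 5 2 6 7 9 1 3 4 / 7 4 9 8 1 3 6 5 2 / 6 3 1 2 4 5 9 8 7 / 4 9 6 3 5 7 2 1 8 / 2 7 3 4 8 1 5 6 9 / 5 1 8 9 2 6 4 7 3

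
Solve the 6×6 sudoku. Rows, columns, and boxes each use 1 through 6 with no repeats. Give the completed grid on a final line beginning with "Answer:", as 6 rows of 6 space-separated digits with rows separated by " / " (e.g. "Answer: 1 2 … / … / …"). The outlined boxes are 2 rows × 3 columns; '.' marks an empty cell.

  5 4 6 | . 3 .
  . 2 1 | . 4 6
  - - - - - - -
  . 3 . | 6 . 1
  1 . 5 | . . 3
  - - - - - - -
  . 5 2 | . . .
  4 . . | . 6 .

Step 1. [r1c4∈{1,2}] 1 has one home in row 1: r1c4 ⇒ r1c4=1.
Step 2. [r6c6∈{2,5}] in col 6, 5 fits only at r6c6, so r6c6=5.
Step 3. [r6c3∈{3}] only 3 remains possible at r6c3 ⇒ r6c3=3.
Step 4. [r4c4∈{2,4}] r4c4 is the only open cell in row 4 admitting 4, so r4c4=4.
Step 5. [r3c5∈{2,5}] row 3 places 5 nowhere but r3c5. So r3c5=5.
Step 6. [r4c5∈{2}] r4c5's peers cover all but 2. So r4c5=2.
Step 7. [r5c1∈{6}] r5c1 has the single candidate 6, so r5c1=6.
Step 8. [r3c3∈{4}] r3c3 is down to just 4, so r3c3=4.
Step 9. [r5c5∈{1}] r5c5 is down to just 1 ⇒ r5c5=1.
Step 10. [r5c4∈{3}] r5c4 is down to just 3. So r5c4=3.
Step 11. [r4c2∈{6}] r4c2 has the single candidate 6 ⇒ r4c2=6.
Step 12. [r3c1∈{2}] r3c1 has the single candidate 2, so r3c1=2.
Step 13. [r6c4∈{2}] only 2 remains possible at r6c4, so r6c4=2.
Step 14. [r6c2∈{1}] r6c2 has the single candidate 1. So r6c2=1.
Step 15. [r1c6∈{2}] r1c6 is down to just 2 ⇒ r1c6=2.
Step 16. [r5c6∈{4}] r5c6 has the single candidate 4 ⇒ r5c6=4.
Step 17. [r2c1∈{3}] only 3 remains possible at r2c1. So r2c1=3.
Step 18. [r2c4∈{5}] r2c4's peers cover all but 5. So r2c4=5.

Answer: 5 4 6 1 3 2 / 3 2 1 5 4 6 / 2 3 4 6 5 1 / 1 6 5 4 2 3 / 6 5 2 3 1 4 / 4 1 3 2 6 5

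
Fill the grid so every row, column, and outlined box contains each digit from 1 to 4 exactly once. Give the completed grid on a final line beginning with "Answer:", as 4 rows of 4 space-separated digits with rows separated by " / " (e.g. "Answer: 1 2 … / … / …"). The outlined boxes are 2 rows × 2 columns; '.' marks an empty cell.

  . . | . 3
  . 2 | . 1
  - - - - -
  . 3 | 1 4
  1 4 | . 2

Step 1. [r2c3∈{4}] only 4 remains possible at r2c3. So r2c3=4.
Step 2. [r3c1∈{2}] r3c1 has the single candidate 2. So r3c1=2.
Step 3. [r1c1∈{4}] nothing but 4 survives at r1c1 ⇒ r1c1=4.
Step 4. [r1c2∈{1}] r1c2's peers cover all but 1. So r1c2=1.
Step 5. [r1c3∈{2}] r1c3 is down to just 2 ⇒ r1c3=2.
Step 6. [r4c3∈{3}] r4c3 is down to just 3, so r4c3=3.
Step 7. [r2c1∈{3}] r2c1 is down to just 3, so r2c1=3.

Answer: 4 1 2 3 / 3 2 4 1 / 2 3 1 4 / 1 4 3 2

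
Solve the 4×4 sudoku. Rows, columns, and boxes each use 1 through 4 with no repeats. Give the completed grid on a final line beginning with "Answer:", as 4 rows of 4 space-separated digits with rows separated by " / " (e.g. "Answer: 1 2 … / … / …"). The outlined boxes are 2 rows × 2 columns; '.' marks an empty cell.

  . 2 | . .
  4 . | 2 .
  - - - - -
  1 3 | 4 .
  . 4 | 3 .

Step 1. [r4c4∈{1,2}] row 4 places 1 nowhere but r4c4 ⇒ r4c4=1.
Step 2. [r2c4∈{3}] only 3 remains possible at r2c4 ⇒ r2c4=3.
Step 3. [r4c1∈{2}] r4c1's peers cover all but 2, so r4c1=2.
Step 4. [r2c2∈{1}] r2c2's peers cover all but 1, so r2c2=1.
Step 5. [r1c3∈{1}] r1c3 has the single candidate 1 ⇒ r1c3=1.
Step 6. [r1c1∈{3}] r1c1's peers cover all but 3 ⇒ r1c1=3.
Step 7. [r1c4∈{4}] nothing but 4 survives at r1c4 ⇒ r1c4=4.
Step 8. [r3c4∈{2}] r3c4 has the single candidate 2. So r3c4=2.

Answer: 3 2 1 4 / 4 1 2 3 / 1 3 4 2 / 2 4 3 1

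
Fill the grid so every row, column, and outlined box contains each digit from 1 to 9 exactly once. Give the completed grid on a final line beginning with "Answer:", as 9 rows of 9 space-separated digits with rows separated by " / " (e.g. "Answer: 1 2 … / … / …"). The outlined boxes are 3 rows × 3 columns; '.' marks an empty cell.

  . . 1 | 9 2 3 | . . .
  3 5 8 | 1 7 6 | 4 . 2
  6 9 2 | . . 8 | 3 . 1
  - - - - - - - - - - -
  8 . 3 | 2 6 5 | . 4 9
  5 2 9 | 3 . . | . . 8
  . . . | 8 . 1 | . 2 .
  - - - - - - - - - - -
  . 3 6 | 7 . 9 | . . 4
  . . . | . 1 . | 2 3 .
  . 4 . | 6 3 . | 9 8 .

Step 1. [r1c2∈{7}] only 7 remains possible at r1c2, so r1c2=7.
Step 2. [r4c7∈{1,7}] 7 has one home in row 4: r4c7, so r4c7=7.
Step 3. [r8c9∈{5,6,7}] r8c9 is the only open cell in row 8 admitting 6, so r8c9=6.
Step 4. [r1c9∈{5}] only 5 remains possible at r1c9. So r1c9=5.
Step 5. [r7c8∈{1,5}] across col 8, 5 lands solely at r7c8 ⇒ r7c8=5.
Step 6. [r5c5∈{4}] r5c5's peers cover all but 4 ⇒ r5c5=4.
Step 7. [r8c4∈{4,5}] 5 has one home in box 8: r8c4 ⇒ r8c4=5.
Step 8. [r8c3∈{7}] nothing but 7 survives at r8c3, so r8c3=7.
Step 9. [r7c7∈{1}] only 1 remains possible at r7c7 ⇒ r7c7=1.
Step 10. [r5c7∈{6}] r5c7's peers cover all but 6 ⇒ r5c7=6.
Step 11. [r1c1∈{4}] nothing but 4 survives at r1c1 ⇒ r1c1=4.
Step 12. [r9c1∈{1,2}] 1 has one home in row 9: r9c1. So r9c1=1.
Step 13. [r2c8∈{9}] only 9 remains possible at r2c8 ⇒ r2c8=9.
Step 14. [r6c5∈{9}] r6c5 is down to just 9, so r6c5=9.
Step 15. [r8c2∈{8}] r8c2 has the single candidate 8, so r8c2=8.
Step 16. [r6c9∈{3}] nothing but 3 survives at r6c9 ⇒ r6c9=3.
Step 17. [r9c9∈{7}] nothing but 7 survives at r9c9, so r9c9=7.
Step 18. [r3c4∈{4}] nothing but 4 survives at r3c4. So r3c4=4.
Step 19. [r9c3∈{5}] only 5 remains possible at r9c3. So r9c3=5.
Step 20. [r5c6∈{7}] r5c6 is down to just 7, so r5c6=7.
Step 21. [r6c7∈{5}] r6c7 has the single candidate 5, so r6c7=5.
Step 22. [r7c5∈{8}] r7c5 is down to just 8, so r7c5=8.
Step 23. [r8c1∈{9}] r8c1 has the single candidate 9. So r8c1=9.
Step 24. [r9c6∈{2}] r9c6 is down to just 2, so r9c6=2.
Step 25. [r5c8∈{1}] r5c8 has the single candidate 1, so r5c8=1.
Step 26. [r7c1∈{2}] r7c1's peers cover all but 2 ⇒ r7c1=2.
Step 27. [r6c1∈{7}] nothing but 7 survives at r6c1. So r6c1=7.
Step 28. [r6c3∈{4}] r6c3's peers cover all but 4 ⇒ r6c3=4.
Step 29. [r3c8∈{7}] r3c8's peers cover all but 7 ⇒ r3c8=7.
Step 30. [r3c5∈{5}] nothing but 5 survives at r3c5. So r3c5=5.
Step 31. [r8c6∈{4}] r8c6 has the single candidate 4, so r8c6=4.
Step 32. [r6c2∈{6}] r6c2's peers cover all but 6. So r6c2=6.
Step 33. [r1c8∈{6}] r1c8 has the single candidate 6, so r1c8=6.
Step 34. [r1c7∈{8}] r1c7 is down to just 8 ⇒ r1c7=8.
Step 35. [r4c2∈{1}] r4c2 has the single candidate 1 ⇒ r4c2=1.

Answer: 4 7 1 9 2 3 8 6 5 / 3 5 8 1 7 6 4 9 2 / 6 9 2 4 5 8 3 7 1 / 8 1 3 2 6 5 7 4 9 / 5 2 9 3 4 7 6 1 8 / 7 6 4 8 9 1 5 2 3 / 2 3 6 7 8 9 1 5 4 / 9 8 7 5 1 4 2 3 6 / 1 4 5 6 3 2 9 8 7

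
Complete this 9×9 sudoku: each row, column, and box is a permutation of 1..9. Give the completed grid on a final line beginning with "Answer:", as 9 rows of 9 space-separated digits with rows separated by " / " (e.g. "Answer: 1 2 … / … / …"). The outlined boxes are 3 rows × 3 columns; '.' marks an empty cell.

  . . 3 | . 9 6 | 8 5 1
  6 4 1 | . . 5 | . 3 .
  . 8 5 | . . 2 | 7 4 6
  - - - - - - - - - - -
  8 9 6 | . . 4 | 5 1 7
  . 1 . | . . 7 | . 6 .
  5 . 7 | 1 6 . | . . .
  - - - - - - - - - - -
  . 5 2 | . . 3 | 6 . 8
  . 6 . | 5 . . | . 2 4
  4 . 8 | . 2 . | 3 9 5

Step 1. [r4c5∈{3}] r4c5 is down to just 3, so r4c5=3.
Step 2. [r8c1∈{1,3,7,9}] 3 has one home in row 8: r8c1. So r8c1=3.
Step 3. [r8c5∈{1,7,8}] row 8 places 7 nowhere but r8c5 ⇒ r8c5=7.
Step 4. [r5c1∈{2}] r5c1 is down to just 2 ⇒ r5c1=2.
Step 5. [r1c1∈{7}] r1c1 is down to just 7. So r1c1=7.
Step 6. [r8c6∈{1,8,9}] row 8 places 8 nowhere but r8c6 ⇒ r8c6=8.
Step 7. [r6c6∈{9}] r6c6's peers cover all but 9. So r6c6=9.
Step 8. [r5c4∈{8}] only 8 remains possible at r5c4, so r5c4=8.
Step 9. [r7c4∈{4,9}] r7c4 is the only open cell in col 4 admitting 9. So r7c4=9.
Step 10. [r5c9∈{3,9}] in row 5, 3 fits only at r5c9, so r5c9=3.
Step 11. [r2c9∈{2,9}] across col 9, 9 lands solely at r2c9, so r2c9=9.
Step 12. [r6c7∈{2,4}] r6c7 is the only open cell in row 6 admitting 4. So r6c7=4.
Step 13. [r9c6∈{1}] only 1 remains possible at r9c6, so r9c6=1.
Step 14. [r7c5∈{4}] nothing but 4 survives at r7c5. So r7c5=4.
Step 15. [r3c1∈{9}] r3c1 is down to just 9, so r3c1=9.
Step 16. [r6c8∈{8}] only 8 remains possible at r6c8, so r6c8=8.
Step 17. [r6c9∈{2}] r6c9 is down to just 2. So r6c9=2.
Step 18. [r5c7∈{9}] nothing but 9 survives at r5c7 ⇒ r5c7=9.
Step 19. [r7c8∈{7}] r7c8 is down to just 7. So r7c8=7.
Step 20. [r1c4∈{4}] nothing but 4 survives at r1c4 ⇒ r1c4=4.
Step 21. [r2c5∈{8}] r2c5 is down to just 8, so r2c5=8.
Step 22. [r8c3∈{9}] only 9 remains possible at r8c3. So r8c3=9.
Step 23. [r7c1∈{1}] r7c1 is down to just 1. So r7c1=1.
Step 24. [r9c2∈{7}] only 7 remains possible at r9c2. So r9c2=7.
Step 25. [r8c7∈{1}] r8c7's peers cover all but 1. So r8c7=1.
Step 26. [r2c4∈{7}] only 7 remains possible at r2c4. So r2c4=7.
Step 27. [r3c5∈{1}] r3c5 has the single candidate 1 ⇒ r3c5=1.
Step 28. [r6c2∈{3}] r6c2 is down to just 3, so r6c2=3.
Step 29. [r5c5∈{5}] r5c5 has the single candidate 5 ⇒ r5c5=5.
Step 30. [r2c7∈{2}] r2c7's peers cover all but 2. So r2c7=2.
Step 31. [r1c2∈{2}] r1c2 has the single candidate 2, so r1c2=2.
Step 32. [r5c3∈{4}] only 4 remains possible at r5c3, so r5c3=4.
Step 33. [r4c4∈{2}] r4c4 has the single candidate 2. So r4c4=2.
Step 34. [r3c4∈{3}] nothing but 3 survives at r3c4. So r3c4=3.
Step 35. [r9c4∈{6}] nothing but 6 survives at r9c4, so r9c4=6.

Answer: 7 2 3 4 9 6 8 5 1 / 6 4 1 7 8 5 2 3 9 / 9 8 5 3 1 2 7 4 6 / 8 9 6 2 3 4 5 1 7 / 2 1 4 8 5 7 9 6 3 / 5 3 7 1 6 9 4 8 2 / 1 5 2 9 4 3 6 7 8 / 3 6 9 5 7 8 1 2 4 / 4 7 8 6 2 1 3 9 5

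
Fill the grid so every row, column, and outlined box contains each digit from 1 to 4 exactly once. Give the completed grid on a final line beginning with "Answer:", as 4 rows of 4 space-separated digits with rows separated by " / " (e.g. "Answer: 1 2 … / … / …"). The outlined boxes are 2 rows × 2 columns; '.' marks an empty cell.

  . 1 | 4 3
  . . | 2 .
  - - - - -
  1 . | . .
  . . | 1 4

Step 1. [r3c2∈{2,3,4}] across row 3, 4 lands solely at r3c2. So r3c2=4.
Step 2. [r2c2∈{3}] r2c2 is down to just 3 ⇒ r2c2=3.
Step 3. [r1c1∈{2}] only 2 remains possible at r1c1, so r1c1=2.
Step 4. [r2c1∈{4}] nothing but 4 survives at r2c1 ⇒ r2c1=4.
Step 5. [r2c4∈{1}] only 1 remains possible at r2c4. So r2c4=1.
Step 6. [r4c2∈{2}] r4c2 is down to just 2 ⇒ r4c2=2.
Step 7. [r3c4∈{2}] r3c4 is down to just 2 ⇒ r3c4=2.
Step 8. [r3c3∈{3}] nothing but 3 survives at r3c3. So r3c3=3.
Step 9. [r4c1∈{3}] r4c1 has the single candidate 3. So r4c1=3.

Answer: 2 1 4 3 / 4 3 2 1 / 1 4 3 2 / 3 2 1 4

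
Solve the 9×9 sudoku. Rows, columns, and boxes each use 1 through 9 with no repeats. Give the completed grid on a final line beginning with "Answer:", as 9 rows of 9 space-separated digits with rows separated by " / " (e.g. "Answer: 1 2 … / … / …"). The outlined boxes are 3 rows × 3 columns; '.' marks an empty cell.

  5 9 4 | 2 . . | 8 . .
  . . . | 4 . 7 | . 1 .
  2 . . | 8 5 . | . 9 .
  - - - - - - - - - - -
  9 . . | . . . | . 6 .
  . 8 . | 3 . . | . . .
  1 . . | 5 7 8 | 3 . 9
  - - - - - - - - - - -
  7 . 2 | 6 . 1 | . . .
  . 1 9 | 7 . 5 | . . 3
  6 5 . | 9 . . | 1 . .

Step 1. [r5c1∈{4}] r5c1 is down to just 4. So r5c1=4.
Step 2. [r4c9∈{1,2,4,5,7,8}] in row 4, 8 fits only at r4c9. So r4c9=8.
Step 3. [r2c1∈{3,8}] col 1 places 3 nowhere but r2c1, so r2c1=3.
Step 4. [r2c2∈{6}] r2c2 is down to just 6, so r2c2=6.
Step 5. [r7c2∈{3,4}] col 2 places 4 nowhere but r7c2, so r7c2=4.
Step 6. [r7c9∈{5}] r7c9 is down to just 5 ⇒ r7c9=5.
Step 7. [r5c8∈{2,5,7}] in col 8, 5 fits only at r5c8, so r5c8=5.
Step 8. [r9c3∈{3,8}] in box 7, 3 fits only at r9c3. So r9c3=3.
Step 9. [r3c2∈{7}] r3c2 is down to just 7 ⇒ r3c2=7.
Step 10. [r6c8∈{2,4}] in row 6, 4 fits only at r6c8. So r6c8=4.
Step 11. [r1c5∈{1,3,6}] 1 has one home in row 1: r1c5. So r1c5=1.
Step 12. [r5c5∈{2,6,9}] in col 5, 6 fits only at r5c5 ⇒ r5c5=6.
Step 13. [r2c9∈{2}] nothing but 2 survives at r2c9, so r2c9=2.
Step 14. [r5c3∈{7}] r5c3's peers cover all but 7. So r5c3=7.
Step 15. [r8c7∈{2,4,6}] across row 8, 6 lands solely at r8c7, so r8c7=6.
Step 16. [r8c5∈{2,4,8}] across row 8, 4 lands solely at r8c5, so r8c5=4.
Step 17. [r4c5∈{2}] r4c5 is down to just 2, so r4c5=2.
Step 18. [r7c8∈{8}] r7c8 has the single candidate 8, so r7c8=8.
Step 19. [r9c9∈{4,7}] across row 9, 4 lands solely at r9c9. So r9c9=4.
Step 20. [r1c9∈{6,7}] r1c9 is the only open cell in col 9 admitting 7, so r1c9=7.
Step 21. [r3c6∈{3,6}] across row 3, 3 lands solely at r3c6, so r3c6=3.
Step 22. [r9c8∈{2,7}] in row 9, 7 fits only at r9c8, so r9c8=7.
Step 23. [r1c6∈{6}] r1c6 is down to just 6 ⇒ r1c6=6.
Step 24. [r4c2∈{3}] r4c2 has the single candidate 3, so r4c2=3.
Step 25. [r6c2∈{2}] r6c2 is down to just 2, so r6c2=2.
Step 26. [r8c8∈{2}] only 2 remains possible at r8c8, so r8c8=2.
Step 27. [r3c7∈{4}] nothing but 4 survives at r3c7 ⇒ r3c7=4.
Step 28. [r4c4∈{1}] only 1 remains possible at r4c4 ⇒ r4c4=1.
Step 29. [r4c6∈{4}] nothing but 4 survives at r4c6 ⇒ r4c6=4.
Step 30. [r2c5∈{9}] only 9 remains possible at r2c5, so r2c5=9.
Step 31. [r2c3∈{8}] r2c3 is down to just 8 ⇒ r2c3=8.
Step 32. [r4c3∈{5}] r4c3 is down to just 5, so r4c3=5.
Step 33. [r7c5∈{3}] r7c5's peers cover all but 3, so r7c5=3.
Step 34. [r7c7∈{9}] nothing but 9 survives at r7c7, so r7c7=9.
Step 35. [r3c3∈{1}] nothing but 1 survives at r3c3. So r3c3=1.
Step 36. [r5c9∈{1}] r5c9 has the single candidate 1 ⇒ r5c9=1.
Step 37. [r1c8∈{3}] r1c8 is down to just 3, so r1c8=3.
Step 38. [r9c5∈{8}] r9c5 has the single candidate 8, so r9c5=8.
Step 39. [r4c7∈{7}] r4c7's peers cover all but 7. So r4c7=7.
Step 40. [r5c6∈{9}] r5c6's peers cover all but 9. So r5c6=9.
Step 41. [r8c1∈{8}] r8c1's peers cover all but 8, so r8c1=8.
Step 42. [r6c3∈{6}] r6c3's peers cover all but 6, so r6c3=6.
Step 43. [r5c7∈{2}] r5c7 is down to just 2, so r5c7=2.
Step 44. [r3c9∈{6}] r3c9 is down to just 6. So r3c9=6.
Step 45. [r9c6∈{2}] r9c6 is down to just 2, so r9c6=2.
Step 46. [r2c7∈{5}] r2c7 is down to just 5. So r2c7=5.

Answer: 5 9 4 2 1 6 8 3 7 / 3 6 8 4 9 7 5 1 2 / 2 7 1 8 5 3 4 9 6 / 9 3 5 1 2 4 7 6 8 / 4 8 7 3 6 9 2 5 1 / 1 2 6 5 7 8 3 4 9 / 7 4 2 6 3 1 9 8 5 / 8 1 9 7 4 5 6 2 3 / 6 5 3 9 8 2 1 7 4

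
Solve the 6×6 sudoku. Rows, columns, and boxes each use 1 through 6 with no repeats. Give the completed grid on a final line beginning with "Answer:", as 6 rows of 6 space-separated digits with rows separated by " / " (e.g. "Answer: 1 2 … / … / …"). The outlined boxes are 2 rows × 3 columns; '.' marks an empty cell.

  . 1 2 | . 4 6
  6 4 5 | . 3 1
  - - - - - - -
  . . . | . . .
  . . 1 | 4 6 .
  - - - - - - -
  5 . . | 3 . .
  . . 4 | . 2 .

Step 1. [r3c3∈{3,6}] in col 3, 3 fits only at r3c3. So r3c3=3.
Step 2. [r3c5∈{1,5}] 5 has one home in col 5: r3c5, so r3c5=5.
Step 3. [r3c6∈{2}] only 2 remains possible at r3c6. So r3c6=2.
Step 4. [r6c4∈{1,5,6}] r6c4 is the only open cell in col 4 admitting 6, so r6c4=6.
Step 5. [r5c2∈{2,6}] r5c2 is the only open cell in row 5 admitting 2 ⇒ r5c2=2.
Step 6. [r6c1∈{1,3}] r6c1 is the only open cell in row 6 admitting 1, so r6c1=1.
Step 7. [r6c2∈{3}] r6c2 is down to just 3. So r6c2=3.
Step 8. [r5c5∈{1}] nothing but 1 survives at r5c5, so r5c5=1.
Step 9. [r5c3∈{6}] r5c3's peers cover all but 6, so r5c3=6.
Step 10. [r4c2∈{5}] only 5 remains possible at r4c2, so r4c2=5.
Step 11. [r1c4∈{5}] r1c4 is down to just 5. So r1c4=5.
Step 12. [r3c1∈{4}] only 4 remains possible at r3c1, so r3c1=4.
Step 13. [r1c1∈{3}] nothing but 3 survives at r1c1 ⇒ r1c1=3.
Step 14. [r4c6∈{3}] r4c6 is down to just 3. So r4c6=3.
Step 15. [r6c6∈{5}] r6c6's peers cover all but 5 ⇒ r6c6=5.
Step 16. [r5c6∈{4}] only 4 remains possible at r5c6 ⇒ r5c6=4.
Step 17. [r3c2∈{6}] r3c2 has the single candidate 6, so r3c2=6.
Step 18. [r4c1∈{2}] nothing but 2 survives at r4c1, so r4c1=2.
Step 19. [r3c4∈{1}] r3c4's peers cover all but 1. So r3c4=1.
Step 20. [r2c4∈{2}] only 2 remains possible at r2c4, so r2c4=2.

Answer: 3 1 2 5 4 6 / 6 4 5 2 3 1 / 4 6 3 1 5 2 / 2 5 1 4 6 3 / 5 2 6 3 1 4 / 1 3 4 6 2 5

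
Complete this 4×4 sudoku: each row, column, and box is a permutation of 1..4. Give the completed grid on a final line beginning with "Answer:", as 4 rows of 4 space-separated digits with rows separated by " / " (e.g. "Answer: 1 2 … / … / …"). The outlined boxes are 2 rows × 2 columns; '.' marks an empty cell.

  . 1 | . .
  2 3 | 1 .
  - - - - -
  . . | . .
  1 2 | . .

Step 1. [r2c4∈{4}] nothing but 4 survives at r2c4 ⇒ r2c4=4.
Step 2. [r4c4∈{3}] r4c4 has the single candidate 3. So r4c4=3.
Step 3. [r3c2∈{4}] only 4 remains possible at r3c2. So r3c2=4.
Step 4. [r3c3∈{2}] nothing but 2 survives at r3c3 ⇒ r3c3=2.
Step 5. [r1c4∈{2}] r1c4 is down to just 2, so r1c4=2.
Step 6. [r1c1∈{4}] nothing but 4 survives at r1c1 ⇒ r1c1=4.
Step 7. [r3c1∈{3}] r3c1 is down to just 3, so r3c1=3.
Step 8. [r1c3∈{3}] nothing but 3 survives at r1c3, so r1c3=3.
Step 9. [r4c3∈{4}] r4c3 has the single candidate 4, so r4c3=4.
Step 10. [r3c4∈{1}] r3c4's peers cover all but 1, so r3c4=1.

Answer: 4 1 3 2 / 2 3 1 4 / 3 4 2 1 / 1 2 4 3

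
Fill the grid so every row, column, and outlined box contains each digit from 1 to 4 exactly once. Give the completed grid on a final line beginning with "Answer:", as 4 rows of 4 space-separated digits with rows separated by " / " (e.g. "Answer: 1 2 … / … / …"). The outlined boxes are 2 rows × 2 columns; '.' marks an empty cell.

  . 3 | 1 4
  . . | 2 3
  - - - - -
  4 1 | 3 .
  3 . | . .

Step 1. [r4c2∈{2}] r4c2 has the single candidate 2. So r4c2=2.
Step 2. [r2c2∈{4}] r2c2's peers cover all but 4. So r2c2=4.
Step 3. [r1c1∈{2}] only 2 remains possible at r1c1, so r1c1=2.
Step 4. [r2c1∈{1}] only 1 remains possible at r2c1. So r2c1=1.
Step 5. [r4c3∈{4}] nothing but 4 survives at r4c3 ⇒ r4c3=4.
Step 6. [r3c4∈{2}] r3c4's peers cover all but 2, so r3c4=2.
Step 7. [r4c4∈{1}] nothing but 1 survives at r4c4, so r4c4=1.

Answer: 2 3 1 4 / 1 4 2 3 / 4 1 3 2 / 3 2 4 1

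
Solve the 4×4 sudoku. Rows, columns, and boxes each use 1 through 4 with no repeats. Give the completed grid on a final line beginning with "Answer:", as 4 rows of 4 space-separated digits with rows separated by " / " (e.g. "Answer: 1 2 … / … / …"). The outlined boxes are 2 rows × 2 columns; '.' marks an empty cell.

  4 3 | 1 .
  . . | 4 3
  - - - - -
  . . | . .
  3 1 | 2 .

Step 1. [r3c1∈{2}] r3c1's peers cover all but 2, so r3c1=2.
Step 2. [r3c2∈{4}] r3c2's peers cover all but 4. So r3c2=4.
Step 3. [r1c4∈{2}] r1c4 is down to just 2 ⇒ r1c4=2.
Step 4. [r2c2∈{2}] r2c2 has the single candidate 2. So r2c2=2.
Step 5. [r3c4∈{1}] r3c4's peers cover all but 1, so r3c4=1.
Step 6. [r2c1∈{1}] r2c1 has the single candidate 1, so r2c1=1.
Step 7. [r3c3∈{3}] r3c3's peers cover all but 3, so r3c3=3.
Step 8. [r4c4∈{4}] r4c4 is down to just 4, so r4c4=4.

Answer: 4 3 1 2 / 1 2 4 3 / 2 4 3 1 / 3 1 2 4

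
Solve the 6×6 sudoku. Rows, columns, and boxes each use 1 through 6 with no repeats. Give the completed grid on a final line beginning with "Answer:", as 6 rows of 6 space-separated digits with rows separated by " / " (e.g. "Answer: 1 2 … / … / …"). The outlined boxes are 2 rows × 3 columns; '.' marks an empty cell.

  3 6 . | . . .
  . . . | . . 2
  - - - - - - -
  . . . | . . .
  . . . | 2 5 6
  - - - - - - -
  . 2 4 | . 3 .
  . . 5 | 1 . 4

Step 1. [r2c3∈{1}] nothing but 1 survives at r2c3, so r2c3=1.
Step 2. [r3c1∈{1,2,4,5,6}] 2 has one home in col 1: r3c1. So r3c1=2.
Step 3. [r3c6∈{1,3}] r3c6 is the only open cell in col 6 admitting 3 ⇒ r3c6=3.
Step 4. [r3c4∈{4}] nothing but 4 survives at r3c4 ⇒ r3c4=4.
Step 5. [r2c1∈{4,5}] col 1 places 5 nowhere but r2c1 ⇒ r2c1=5.
Step 6. [r1c6∈{1,5}] 1 has one home in col 6: r1c6. So r1c6=1.
Step 7. [r5c1∈{1,6}] across row 5, 1 lands solely at r5c1, so r5c1=1.
Step 8. [r4c2∈{1,3,4}] 1 has one home in row 4: r4c2. So r4c2=1.
Step 9. [r5c4∈{5,6}] in row 5, 6 fits only at r5c4 ⇒ r5c4=6.
Step 10. [r2c2∈{4}] r2c2 has the single candidate 4, so r2c2=4.
Step 11. [r3c3∈{6}] r3c3's peers cover all but 6. So r3c3=6.
Step 12. [r1c3∈{2}] nothing but 2 survives at r1c3. So r1c3=2.
Step 13. [r4c3∈{3}] r4c3's peers cover all but 3 ⇒ r4c3=3.
Step 14. [r6c1∈{6}] r6c1 is down to just 6 ⇒ r6c1=6.
Step 15. [r1c4∈{5}] nothing but 5 survives at r1c4, so r1c4=5.
Step 16. [r6c2∈{3}] r6c2's peers cover all but 3, so r6c2=3.
Step 17. [r5c6∈{5}] only 5 remains possible at r5c6. So r5c6=5.
Step 18. [r3c2∈{5}] nothing but 5 survives at r3c2. So r3c2=5.
Step 19. [r6c5∈{2}] r6c5 is down to just 2. So r6c5=2.
Step 20. [r2c5∈{6}] r2c5's peers cover all but 6. So r2c5=6.
Step 21. [r4c1∈{4}] r4c1 is down to just 4 ⇒ r4c1=4.
Step 22. [r3c5∈{1}] r3c5's peers cover all but 1 ⇒ r3c5=1.
Step 23. [r1c5∈{4}] only 4 remains possible at r1c5, so r1c5=4.
Step 24. [r2c4∈{3}] r2c4's peers cover all but 3. So r2c4=3.

Answer: 3 6 2 5 4 1 / 5 4 1 3 6 2 / 2 5 6 4 1 3 / 4 1 3 2 5 6 / 1 2 4 6 3 5 / 6 3 5 1 2 4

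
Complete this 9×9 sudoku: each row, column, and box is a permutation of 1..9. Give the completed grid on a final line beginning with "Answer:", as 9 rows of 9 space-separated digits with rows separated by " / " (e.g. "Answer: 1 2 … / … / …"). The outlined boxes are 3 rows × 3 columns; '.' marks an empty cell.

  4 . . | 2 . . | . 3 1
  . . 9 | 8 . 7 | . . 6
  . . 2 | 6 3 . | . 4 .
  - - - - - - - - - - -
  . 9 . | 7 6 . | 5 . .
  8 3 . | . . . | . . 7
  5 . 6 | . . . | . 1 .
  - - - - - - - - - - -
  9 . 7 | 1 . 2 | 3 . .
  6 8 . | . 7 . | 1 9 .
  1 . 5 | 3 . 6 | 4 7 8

Step 1. [r2c5∈{1,4,5}] 4 has one home in row 2: r2c5. So r2c5=4.
Step 2. [r5c5∈{1,2,5,9}] in col 5, 1 fits only at r5c5. So r5c5=1.
Step 3. [r5c3∈{4}] nothing but 4 survives at r5c3 ⇒ r5c3=4.
Step 4. [r6c5∈{2,8,9}] across col 5, 2 lands solely at r6c5, so r6c5=2.
Step 5. [r7c9∈{5}] r7c9's peers cover all but 5, so r7c9=5.
Step 6. [r3c7∈{7,8,9}] r3c7 is the only open cell in row 3 admitting 8 ⇒ r3c7=8.
Step 7. [r6c7∈{9}] nothing but 9 survives at r6c7. So r6c7=9.
Step 8. [r6c4∈{4}] r6c4 has the single candidate 4. So r6c4=4.
Step 9. [r1c5∈{5,9}] in col 5, 5 fits only at r1c5, so r1c5=5.
Step 10. [r3c2∈{1,5,7}] row 3 places 5 nowhere but r3c2 ⇒ r3c2=5.
Step 11. [r8c4∈{5}] nothing but 5 survives at r8c4 ⇒ r8c4=5.
Step 12. [r6c9∈{3}] only 3 remains possible at r6c9 ⇒ r6c9=3.
Step 13. [r4c8∈{2,8}] col 8 places 8 nowhere but r4c8. So r4c8=8.
Step 14. [r1c6∈{9}] r1c6's peers cover all but 9 ⇒ r1c6=9.
Step 15. [r5c7∈{2,6}] across col 7, 6 lands solely at r5c7, so r5c7=6.
Step 16. [r5c8∈{2}] r5c8's peers cover all but 2 ⇒ r5c8=2.
Step 17. [r1c7∈{7}] r1c7 is down to just 7, so r1c7=7.
Step 18. [r1c2∈{6}] r1c2 is down to just 6, so r1c2=6.
Step 19. [r2c1∈{3}] r2c1 is down to just 3. So r2c1=3.
Step 20. [r3c6∈{1}] r3c6 is down to just 1 ⇒ r3c6=1.
Step 21. [r5c6∈{5}] nothing but 5 survives at r5c6. So r5c6=5.
Step 22. [r1c3∈{8}] only 8 remains possible at r1c3. So r1c3=8.
Step 23. [r2c8∈{5}] r2c8 has the single candidate 5. So r2c8=5.
Step 24. [r2c7∈{2}] only 2 remains possible at r2c7, so r2c7=2.
Step 25. [r7c2∈{4}] r7c2's peers cover all but 4 ⇒ r7c2=4.
Step 26. [r9c2∈{2}] r9c2 is down to just 2. So r9c2=2.
Step 27. [r4c3∈{1}] r4c3 has the single candidate 1, so r4c3=1.
Step 28. [r4c1∈{2}] r4c1 has the single candidate 2. So r4c1=2.
Step 29. [r8c6∈{4}] r8c6 is down to just 4. So r8c6=4.
Step 30. [r5c4∈{9}] r5c4 has the single candidate 9, so r5c4=9.
Step 31. [r8c9∈{2}] only 2 remains possible at r8c9 ⇒ r8c9=2.
Step 32. [r6c6∈{8}] r6c6's peers cover all but 8, so r6c6=8.
Step 33. [r9c5∈{9}] nothing but 9 survives at r9c5. So r9c5=9.
Step 34. [r3c9∈{9}] r3c9 is down to just 9. So r3c9=9.
Step 35. [r4c9∈{4}] only 4 remains possible at r4c9. So r4c9=4.
Step 36. [r7c8∈{6}] r7c8 is down to just 6. So r7c8=6.
Step 37. [r7c5∈{8}] r7c5 has the single candidate 8 ⇒ r7c5=8.
Step 38. [r8c3∈{3}] only 3 remains possible at r8c3, so r8c3=3.
Step 39. [r3c1∈{7}] r3c1 is down to just 7, so r3c1=7.
Step 40. [r2c2∈{1}] r2c2's peers cover all but 1, so r2c2=1.
Step 41. [r4c6∈{3}] r4c6 is down to just 3 ⇒ r4c6=3.
Step 42. [r6c2∈{7}] r6c2's peers cover all but 7 ⇒ r6c2=7.

Answer: 4 6 8 2 5 9 7 3 1 / 3 1 9 8 4 7 2 5 6 / 7 5 2 6 3 1 8 4 9 / 2 9 1 7 6 3 5 8 4 / 8 3 4 9 1 5 6 2 7 / 5 7 6 4 2 8 9 1 3 / 9 4 7 1 8 2 3 6 5 / 6 8 3 5 7 4 1 9 2 / 1 2 5 3 9 6 4 7 8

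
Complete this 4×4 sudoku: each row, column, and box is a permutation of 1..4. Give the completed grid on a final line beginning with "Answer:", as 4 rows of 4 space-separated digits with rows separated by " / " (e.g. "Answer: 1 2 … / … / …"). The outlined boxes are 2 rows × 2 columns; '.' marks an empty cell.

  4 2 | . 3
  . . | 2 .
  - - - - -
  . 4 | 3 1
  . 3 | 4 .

Step 1. [r4c1∈{1,2}] row 4 places 1 nowhere but r4c1. So r4c1=1.
Step 2. [r2c2∈{1}] r2c2 has the single candidate 1 ⇒ r2c2=1.
Step 3. [r1c3∈{1}] only 1 remains possible at r1c3, so r1c3=1.
Step 4. [r2c4∈{4}] nothing but 4 survives at r2c4. So r2c4=4.
Step 5. [r4c4∈{2}] r4c4 has the single candidate 2. So r4c4=2.
Step 6. [r2c1∈{3}] r2c1 is down to just 3, so r2c1=3.
Step 7. [r3c1∈{2}] nothing but 2 survives at r3c1, so r3c1=2.

Answer: 4 2 1 3 / 3 1 2 4 / 2 4 3 1 / 1 3 4 2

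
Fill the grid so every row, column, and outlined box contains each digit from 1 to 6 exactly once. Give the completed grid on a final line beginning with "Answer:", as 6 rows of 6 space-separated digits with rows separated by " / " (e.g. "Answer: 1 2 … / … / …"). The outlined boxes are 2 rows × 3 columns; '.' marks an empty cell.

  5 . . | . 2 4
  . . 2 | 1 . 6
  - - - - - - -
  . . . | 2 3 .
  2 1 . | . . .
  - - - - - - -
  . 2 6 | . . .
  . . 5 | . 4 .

Step 1. [r6c2∈{3}] r6c2's peers cover all but 3, so r6c2=3.
Step 2. [r4c6∈{5}] r4c6 is down to just 5, so r4c6=5.
Step 3. [r5c5∈{1,5}] col 5 places 1 nowhere but r5c5. So r5c5=1.
Step 4. [r3c3∈{4}] r3c3's peers cover all but 4. So r3c3=4.
Step 5. [r1c4∈{3}] r1c4 is down to just 3 ⇒ r1c4=3.
Step 6. [r3c1∈{6}] nothing but 6 survives at r3c1, so r3c1=6.
Step 7. [r4c4∈{4,6}] row 4 places 4 nowhere but r4c4, so r4c4=4.
Step 8. [r2c2∈{4}] r2c2 has the single candidate 4, so r2c2=4.
Step 9. [r5c4∈{5}] r5c4 has the single candidate 5, so r5c4=5.
Step 10. [r6c4∈{6}] nothing but 6 survives at r6c4 ⇒ r6c4=6.
Step 11. [r5c6∈{3}] r5c6 has the single candidate 3, so r5c6=3.
Step 12. [r3c6∈{1}] r3c6 is down to just 1 ⇒ r3c6=1.
Step 13. [r5c1∈{4}] r5c1's peers cover all but 4 ⇒ r5c1=4.
Step 14. [r4c5∈{6}] only 6 remains possible at r4c5. So r4c5=6.
Step 15. [r6c1∈{1}] r6c1's peers cover all but 1 ⇒ r6c1=1.
Step 16. [r2c5∈{5}] r2c5 has the single candidate 5, so r2c5=5.
Step 17. [r2c1∈{3}] nothing but 3 survives at r2c1, so r2c1=3.
Step 18. [r6c6∈{2}] r6c6's peers cover all but 2. So r6c6=2.
Step 19. [r1c3∈{1}] r1c3's peers cover all but 1. So r1c3=1.
Step 20. [r4c3∈{3}] only 3 remains possible at r4c3, so r4c3=3.
Step 21. [r3c2∈{5}] r3c2's peers cover all but 5, so r3c2=5.
Step 22. [r1c2∈{6}] only 6 remains possible at r1c2. So r1c2=6.

Answer: 5 6 1 3 2 4 / 3 4 2 1 5 6 / 6 5 4 2 3 1 / 2 1 3 4 6 5 / 4 2 6 5 1 3 / 1 3 5 6 4 2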